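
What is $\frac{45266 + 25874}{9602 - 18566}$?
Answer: $- \frac{17785}{2241} \approx -7.9362$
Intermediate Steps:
$\frac{45266 + 25874}{9602 - 18566} = \frac{71140}{-8964} = 71140 \left(- \frac{1}{8964}\right) = - \frac{17785}{2241}$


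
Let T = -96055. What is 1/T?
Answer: -1/96055 ≈ -1.0411e-5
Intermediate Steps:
1/T = 1/(-96055) = -1/96055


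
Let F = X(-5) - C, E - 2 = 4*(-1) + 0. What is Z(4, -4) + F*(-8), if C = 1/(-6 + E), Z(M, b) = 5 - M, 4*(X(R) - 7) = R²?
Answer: -106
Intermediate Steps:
X(R) = 7 + R²/4
E = -2 (E = 2 + (4*(-1) + 0) = 2 + (-4 + 0) = 2 - 4 = -2)
C = -⅛ (C = 1/(-6 - 2) = 1/(-8) = -⅛ ≈ -0.12500)
F = 107/8 (F = (7 + (¼)*(-5)²) - 1*(-⅛) = (7 + (¼)*25) + ⅛ = (7 + 25/4) + ⅛ = 53/4 + ⅛ = 107/8 ≈ 13.375)
Z(4, -4) + F*(-8) = (5 - 1*4) + (107/8)*(-8) = (5 - 4) - 107 = 1 - 107 = -106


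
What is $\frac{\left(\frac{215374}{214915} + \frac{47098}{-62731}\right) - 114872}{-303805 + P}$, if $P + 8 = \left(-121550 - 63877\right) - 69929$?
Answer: $\frac{1548681716308556}{7538623001289185} \approx 0.20543$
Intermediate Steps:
$P = -255364$ ($P = -8 - 255356 = -255364$)
$\frac{\left(\frac{215374}{214915} + \frac{47098}{-62731}\right) - 114872}{-303805 + P} = \frac{\left(\frac{215374}{214915} + \frac{47098}{-62731}\right) - 114872}{-303805 - 255364} = \frac{\left(215374 \cdot \frac{1}{214915} + 47098 \left(- \frac{1}{62731}\right)\right) - 114872}{-559169} = \left(\left(\frac{215374}{214915} - \frac{47098}{62731}\right) - 114872\right) \left(- \frac{1}{559169}\right) = \left(\frac{3388559724}{13481832865} - 114872\right) \left(- \frac{1}{559169}\right) = \left(- \frac{1548681716308556}{13481832865}\right) \left(- \frac{1}{559169}\right) = \frac{1548681716308556}{7538623001289185}$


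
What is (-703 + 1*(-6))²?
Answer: 502681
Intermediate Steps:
(-703 + 1*(-6))² = (-703 - 6)² = (-709)² = 502681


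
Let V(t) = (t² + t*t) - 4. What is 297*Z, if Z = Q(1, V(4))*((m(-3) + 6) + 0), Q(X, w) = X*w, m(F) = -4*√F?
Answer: 49896 - 33264*I*√3 ≈ 49896.0 - 57615.0*I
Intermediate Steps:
V(t) = -4 + 2*t² (V(t) = (t² + t²) - 4 = 2*t² - 4 = -4 + 2*t²)
Z = 168 - 112*I*√3 (Z = (1*(-4 + 2*4²))*((-4*I*√3 + 6) + 0) = (1*(-4 + 2*16))*((-4*I*√3 + 6) + 0) = (1*(-4 + 32))*((-4*I*√3 + 6) + 0) = (1*28)*((6 - 4*I*√3) + 0) = 28*(6 - 4*I*√3) = 168 - 112*I*√3 ≈ 168.0 - 193.99*I)
297*Z = 297*(168 - 112*I*√3) = 49896 - 33264*I*√3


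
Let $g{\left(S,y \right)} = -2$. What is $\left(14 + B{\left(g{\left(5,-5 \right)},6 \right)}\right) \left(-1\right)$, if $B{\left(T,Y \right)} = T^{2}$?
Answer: $-18$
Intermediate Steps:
$\left(14 + B{\left(g{\left(5,-5 \right)},6 \right)}\right) \left(-1\right) = \left(14 + \left(-2\right)^{2}\right) \left(-1\right) = \left(14 + 4\right) \left(-1\right) = 18 \left(-1\right) = -18$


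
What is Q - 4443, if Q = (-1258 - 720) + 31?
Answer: -6390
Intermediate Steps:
Q = -1947 (Q = -1978 + 31 = -1947)
Q - 4443 = -1947 - 4443 = -6390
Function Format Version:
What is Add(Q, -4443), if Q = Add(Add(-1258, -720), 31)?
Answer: -6390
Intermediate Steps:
Q = -1947 (Q = Add(-1978, 31) = -1947)
Add(Q, -4443) = Add(-1947, -4443) = -6390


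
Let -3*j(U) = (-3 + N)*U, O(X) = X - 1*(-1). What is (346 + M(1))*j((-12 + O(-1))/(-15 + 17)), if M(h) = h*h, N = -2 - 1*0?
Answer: -3470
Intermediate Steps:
N = -2 (N = -2 + 0 = -2)
O(X) = 1 + X (O(X) = X + 1 = 1 + X)
j(U) = 5*U/3 (j(U) = -(-3 - 2)*U/3 = -(-5)*U/3 = 5*U/3)
M(h) = h²
(346 + M(1))*j((-12 + O(-1))/(-15 + 17)) = (346 + 1²)*(5*((-12 + (1 - 1))/(-15 + 17))/3) = (346 + 1)*(5*((-12 + 0)/2)/3) = 347*(5*(-12*½)/3) = 347*((5/3)*(-6)) = 347*(-10) = -3470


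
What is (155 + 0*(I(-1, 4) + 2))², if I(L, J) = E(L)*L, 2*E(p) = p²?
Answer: 24025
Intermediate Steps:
E(p) = p²/2
I(L, J) = L³/2 (I(L, J) = (L²/2)*L = L³/2)
(155 + 0*(I(-1, 4) + 2))² = (155 + 0*((½)*(-1)³ + 2))² = (155 + 0*((½)*(-1) + 2))² = (155 + 0*(-½ + 2))² = (155 + 0*(3/2))² = (155 + 0)² = 155² = 24025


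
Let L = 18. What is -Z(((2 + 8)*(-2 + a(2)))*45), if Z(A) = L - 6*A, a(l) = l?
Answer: -18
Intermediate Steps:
Z(A) = 18 - 6*A
-Z(((2 + 8)*(-2 + a(2)))*45) = -(18 - 6*(2 + 8)*(-2 + 2)*45) = -(18 - 6*10*0*45) = -(18 - 0*45) = -(18 - 6*0) = -(18 + 0) = -1*18 = -18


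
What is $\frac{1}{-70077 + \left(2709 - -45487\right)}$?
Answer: $- \frac{1}{21881} \approx -4.5702 \cdot 10^{-5}$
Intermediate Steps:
$\frac{1}{-70077 + \left(2709 - -45487\right)} = \frac{1}{-70077 + \left(2709 + 45487\right)} = \frac{1}{-70077 + 48196} = \frac{1}{-21881} = - \frac{1}{21881}$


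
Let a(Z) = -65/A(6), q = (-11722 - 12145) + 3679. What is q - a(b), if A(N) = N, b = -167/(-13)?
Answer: -121063/6 ≈ -20177.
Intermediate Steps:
b = 167/13 (b = -167*(-1/13) = 167/13 ≈ 12.846)
q = -20188 (q = -23867 + 3679 = -20188)
a(Z) = -65/6
q - a(b) = -20188 - 1*(-65/6) = -20188 + 65/6 = -121063/6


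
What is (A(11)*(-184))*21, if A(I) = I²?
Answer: -467544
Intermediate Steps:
(A(11)*(-184))*21 = (11²*(-184))*21 = (121*(-184))*21 = -22264*21 = -467544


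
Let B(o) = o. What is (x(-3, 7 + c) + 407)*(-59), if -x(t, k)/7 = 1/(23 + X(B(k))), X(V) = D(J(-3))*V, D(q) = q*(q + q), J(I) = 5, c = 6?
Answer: -16160336/673 ≈ -24012.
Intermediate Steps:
D(q) = 2*q**2 (D(q) = q*(2*q) = 2*q**2)
X(V) = 50*V (X(V) = (2*5**2)*V = (2*25)*V = 50*V)
x(t, k) = -7/(23 + 50*k)
(x(-3, 7 + c) + 407)*(-59) = (-7/(23 + 50*(7 + 6)) + 407)*(-59) = (-7/(23 + 50*13) + 407)*(-59) = (-7/(23 + 650) + 407)*(-59) = (-7/673 + 407)*(-59) = (273904/673)*(-59) = -16160336/673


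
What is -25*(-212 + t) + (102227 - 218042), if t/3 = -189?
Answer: -96340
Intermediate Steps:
t = -567 (t = 3*(-189) = -567)
-25*(-212 + t) + (102227 - 218042) = -25*(-212 - 567) + (102227 - 218042) = -25*(-779) - 115815 = 19475 - 115815 = -96340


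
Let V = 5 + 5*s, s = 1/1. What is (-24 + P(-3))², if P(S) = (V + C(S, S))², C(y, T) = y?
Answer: 625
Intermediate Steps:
s = 1 (s = 1*1 = 1)
V = 10 (V = 5 + 5*1 = 5 + 5 = 10)
P(S) = (10 + S)²
(-24 + P(-3))² = (-24 + (10 - 3)²)² = (-24 + 7²)² = (-24 + 49)² = 25² = 625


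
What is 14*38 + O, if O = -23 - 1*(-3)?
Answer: 512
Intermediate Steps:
O = -20 (O = -23 + 3 = -20)
14*38 + O = 14*38 - 20 = 532 - 20 = 512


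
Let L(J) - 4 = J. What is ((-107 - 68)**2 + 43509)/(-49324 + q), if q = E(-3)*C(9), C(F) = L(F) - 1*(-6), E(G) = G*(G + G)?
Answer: -37067/24491 ≈ -1.5135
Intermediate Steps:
E(G) = 2*G**2 (E(G) = G*(2*G) = 2*G**2)
L(J) = 4 + J
C(F) = 10 + F (C(F) = (4 + F) - 1*(-6) = (4 + F) + 6 = 10 + F)
q = 342 (q = (2*(-3)**2)*(10 + 9) = (2*9)*19 = 18*19 = 342)
((-107 - 68)**2 + 43509)/(-49324 + q) = ((-107 - 68)**2 + 43509)/(-49324 + 342) = ((-175)**2 + 43509)/(-48982) = (30625 + 43509)*(-1/48982) = 74134*(-1/48982) = -37067/24491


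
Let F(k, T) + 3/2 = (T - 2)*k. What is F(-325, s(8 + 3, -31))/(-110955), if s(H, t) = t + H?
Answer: -14297/221910 ≈ -0.064427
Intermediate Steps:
s(H, t) = H + t
F(k, T) = -3/2 + k*(-2 + T) (F(k, T) = -3/2 + (T - 2)*k = -3/2 + (-2 + T)*k = -3/2 + k*(-2 + T))
F(-325, s(8 + 3, -31))/(-110955) = (-3/2 - 2*(-325) + ((8 + 3) - 31)*(-325))/(-110955) = (-3/2 + 650 + (11 - 31)*(-325))*(-1/110955) = (-3/2 + 650 - 20*(-325))*(-1/110955) = (-3/2 + 650 + 6500)*(-1/110955) = (14297/2)*(-1/110955) = -14297/221910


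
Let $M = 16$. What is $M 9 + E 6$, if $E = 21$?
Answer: $270$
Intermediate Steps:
$M 9 + E 6 = 16 \cdot 9 + 21 \cdot 6 = 144 + 126 = 270$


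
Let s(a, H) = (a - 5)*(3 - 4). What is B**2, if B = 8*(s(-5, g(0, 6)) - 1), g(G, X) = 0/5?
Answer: 5184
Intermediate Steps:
g(G, X) = 0 (g(G, X) = 0*(1/5) = 0)
s(a, H) = 5 - a (s(a, H) = (-5 + a)*(-1) = 5 - a)
B = 72 (B = 8*((5 - 1*(-5)) - 1) = 8*((5 + 5) - 1) = 8*(10 - 1) = 8*9 = 72)
B**2 = 72**2 = 5184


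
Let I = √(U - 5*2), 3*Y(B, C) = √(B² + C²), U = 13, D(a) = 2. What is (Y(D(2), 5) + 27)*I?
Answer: √3*(81 + √29)/3 ≈ 49.875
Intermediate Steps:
Y(B, C) = √(B² + C²)/3
I = √3 (I = √(13 - 5*2) = √(13 - 10) = √3 ≈ 1.7320)
(Y(D(2), 5) + 27)*I = (√(2² + 5²)/3 + 27)*√3 = (√(4 + 25)/3 + 27)*√3 = (√29/3 + 27)*√3 = (27 + √29/3)*√3 = √3*(27 + √29/3)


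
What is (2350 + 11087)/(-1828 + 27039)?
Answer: 13437/25211 ≈ 0.53298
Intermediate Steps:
(2350 + 11087)/(-1828 + 27039) = 13437/25211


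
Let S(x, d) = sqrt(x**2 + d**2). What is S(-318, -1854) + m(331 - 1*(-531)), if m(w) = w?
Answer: 862 + 6*sqrt(98290) ≈ 2743.1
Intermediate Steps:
S(x, d) = sqrt(d**2 + x**2)
S(-318, -1854) + m(331 - 1*(-531)) = sqrt((-1854)**2 + (-318)**2) + (331 - 1*(-531)) = sqrt(3437316 + 101124) + (331 + 531) = sqrt(3538440) + 862 = 6*sqrt(98290) + 862 = 862 + 6*sqrt(98290)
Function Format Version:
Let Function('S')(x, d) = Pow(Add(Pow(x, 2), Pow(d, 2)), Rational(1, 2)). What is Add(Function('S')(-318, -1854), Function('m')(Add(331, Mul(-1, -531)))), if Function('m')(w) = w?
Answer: Add(862, Mul(6, Pow(98290, Rational(1, 2)))) ≈ 2743.1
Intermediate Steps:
Function('S')(x, d) = Pow(Add(Pow(d, 2), Pow(x, 2)), Rational(1, 2))
Add(Function('S')(-318, -1854), Function('m')(Add(331, Mul(-1, -531)))) = Add(Pow(Add(Pow(-1854, 2), Pow(-318, 2)), Rational(1, 2)), Add(331, Mul(-1, -531))) = Add(Pow(Add(3437316, 101124), Rational(1, 2)), Add(331, 531)) = Add(Pow(3538440, Rational(1, 2)), 862) = Add(Mul(6, Pow(98290, Rational(1, 2))), 862) = Add(862, Mul(6, Pow(98290, Rational(1, 2))))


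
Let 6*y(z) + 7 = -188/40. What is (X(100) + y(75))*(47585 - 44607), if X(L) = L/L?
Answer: -28291/10 ≈ -2829.1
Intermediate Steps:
y(z) = -39/20 (y(z) = -7/6 + (-188/40)/6 = -7/6 + (-188*1/40)/6 = -7/6 + (⅙)*(-47/10) = -7/6 - 47/60 = -39/20)
X(L) = 1
(X(100) + y(75))*(47585 - 44607) = (1 - 39/20)*(47585 - 44607) = -19/20*2978 = -28291/10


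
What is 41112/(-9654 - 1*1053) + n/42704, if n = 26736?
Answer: -30612177/9525661 ≈ -3.2137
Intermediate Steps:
41112/(-9654 - 1*1053) + n/42704 = 41112/(-9654 - 1*1053) + 26736/42704 = 41112/(-9654 - 1053) + 26736*(1/42704) = 41112/(-10707) + 1671/2669 = 41112*(-1/10707) + 1671/2669 = -13704/3569 + 1671/2669 = -30612177/9525661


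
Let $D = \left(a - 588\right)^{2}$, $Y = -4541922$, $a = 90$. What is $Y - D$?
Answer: $-4789926$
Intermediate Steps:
$D = 248004$ ($D = \left(90 - 588\right)^{2} = \left(-498\right)^{2} = 248004$)
$Y - D = -4541922 - 248004 = -4789926$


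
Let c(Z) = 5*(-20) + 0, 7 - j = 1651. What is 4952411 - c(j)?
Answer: 4952511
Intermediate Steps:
j = -1644 (j = 7 - 1*1651 = 7 - 1651 = -1644)
c(Z) = -100 (c(Z) = -100 + 0 = -100)
4952411 - c(j) = 4952411 - 1*(-100) = 4952411 + 100 = 4952511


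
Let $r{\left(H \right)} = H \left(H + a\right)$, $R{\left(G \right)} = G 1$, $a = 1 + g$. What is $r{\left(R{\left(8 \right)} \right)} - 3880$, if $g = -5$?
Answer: $-3848$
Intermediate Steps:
$a = -4$ ($a = 1 - 5 = -4$)
$R{\left(G \right)} = G$
$r{\left(H \right)} = H \left(-4 + H\right)$ ($r{\left(H \right)} = H \left(H - 4\right) = H \left(-4 + H\right)$)
$r{\left(R{\left(8 \right)} \right)} - 3880 = 8 \left(-4 + 8\right) - 3880 = 8 \cdot 4 - 3880 = 32 - 3880 = -3848$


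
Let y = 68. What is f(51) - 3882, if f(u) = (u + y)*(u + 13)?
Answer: 3734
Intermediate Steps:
f(u) = (13 + u)*(68 + u) (f(u) = (u + 68)*(u + 13) = (68 + u)*(13 + u) = (13 + u)*(68 + u))
f(51) - 3882 = (884 + 51**2 + 81*51) - 3882 = (884 + 2601 + 4131) - 3882 = 7616 - 3882 = 3734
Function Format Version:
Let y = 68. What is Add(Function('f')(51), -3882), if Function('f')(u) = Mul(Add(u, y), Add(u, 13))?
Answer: 3734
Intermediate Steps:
Function('f')(u) = Mul(Add(13, u), Add(68, u)) (Function('f')(u) = Mul(Add(u, 68), Add(u, 13)) = Mul(Add(68, u), Add(13, u)) = Mul(Add(13, u), Add(68, u)))
Add(Function('f')(51), -3882) = Add(Add(884, Pow(51, 2), Mul(81, 51)), -3882) = Add(Add(884, 2601, 4131), -3882) = Add(7616, -3882) = 3734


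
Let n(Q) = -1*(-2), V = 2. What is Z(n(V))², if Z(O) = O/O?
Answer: 1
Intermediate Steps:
n(Q) = 2
Z(O) = 1
Z(n(V))² = 1² = 1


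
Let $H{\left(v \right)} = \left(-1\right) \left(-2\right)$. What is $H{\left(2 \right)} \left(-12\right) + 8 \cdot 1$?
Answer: $-16$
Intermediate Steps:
$H{\left(v \right)} = 2$
$H{\left(2 \right)} \left(-12\right) + 8 \cdot 1 = 2 \left(-12\right) + 8 \cdot 1 = -24 + 8 = -16$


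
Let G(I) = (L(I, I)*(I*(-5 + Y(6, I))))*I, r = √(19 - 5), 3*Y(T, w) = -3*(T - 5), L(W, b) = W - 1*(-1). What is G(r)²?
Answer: 105840 + 14112*√14 ≈ 1.5864e+5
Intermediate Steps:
L(W, b) = 1 + W (L(W, b) = W + 1 = 1 + W)
Y(T, w) = 5 - T (Y(T, w) = (-3*(T - 5))/3 = (-3*(-5 + T))/3 = (15 - 3*T)/3 = 5 - T)
r = √14 ≈ 3.7417
G(I) = -6*I²*(1 + I) (G(I) = ((1 + I)*(I*(-5 + (5 - 1*6))))*I = ((1 + I)*(I*(-5 + (5 - 6))))*I = ((1 + I)*(I*(-5 - 1)))*I = ((1 + I)*(I*(-6)))*I = ((1 + I)*(-6*I))*I = (-6*I*(1 + I))*I = -6*I²*(1 + I))
G(r)² = (6*(√14)²*(-1 - √14))² = (6*14*(-1 - √14))² = (-84 - 84*√14)²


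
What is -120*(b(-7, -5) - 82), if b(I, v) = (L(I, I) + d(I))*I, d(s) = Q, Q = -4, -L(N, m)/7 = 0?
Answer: 6480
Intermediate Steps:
L(N, m) = 0 (L(N, m) = -7*0 = 0)
d(s) = -4
b(I, v) = -4*I (b(I, v) = (0 - 4)*I = -4*I)
-120*(b(-7, -5) - 82) = -120*(-4*(-7) - 82) = -120*(28 - 82) = -120*(-54) = -1*(-6480) = 6480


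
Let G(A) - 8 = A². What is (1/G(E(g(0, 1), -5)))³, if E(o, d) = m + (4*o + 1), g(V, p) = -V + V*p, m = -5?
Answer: 1/13824 ≈ 7.2338e-5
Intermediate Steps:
E(o, d) = -4 + 4*o (E(o, d) = -5 + (4*o + 1) = -5 + (1 + 4*o) = -4 + 4*o)
G(A) = 8 + A²
(1/G(E(g(0, 1), -5)))³ = (1/(8 + (-4 + 4*(0*(-1 + 1)))²))³ = (1/(8 + (-4 + 4*(0*0))²))³ = (1/(8 + (-4 + 4*0)²))³ = (1/(8 + (-4 + 0)²))³ = (1/(8 + (-4)²))³ = (1/(8 + 16))³ = (1/24)³ = 1/13824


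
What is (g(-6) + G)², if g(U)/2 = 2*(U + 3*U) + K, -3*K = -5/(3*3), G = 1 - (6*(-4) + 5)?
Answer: 4169764/729 ≈ 5719.8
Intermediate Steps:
G = 20 (G = 1 - (-24 + 5) = 1 - 1*(-19) = 1 + 19 = 20)
K = 5/27 (K = -(-5)/(3*(3*3)) = -(-5)/(3*9) = -⅓*(-5/9) = 5/27 ≈ 0.18519)
g(U) = 10/27 + 16*U (g(U) = 2*(2*(U + 3*U) + 5/27) = 2*(2*(4*U) + 5/27) = 2*(8*U + 5/27) = 2*(5/27 + 8*U) = 10/27 + 16*U)
(g(-6) + G)² = ((10/27 + 16*(-6)) + 20)² = ((10/27 - 96) + 20)² = (-2582/27 + 20)² = (-2042/27)² = 4169764/729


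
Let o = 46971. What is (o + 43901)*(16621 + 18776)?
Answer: 3216596184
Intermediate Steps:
(o + 43901)*(16621 + 18776) = (46971 + 43901)*(16621 + 18776) = 90872*35397 = 3216596184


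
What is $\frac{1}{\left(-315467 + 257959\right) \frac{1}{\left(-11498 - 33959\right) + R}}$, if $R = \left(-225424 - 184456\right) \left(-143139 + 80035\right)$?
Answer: $- \frac{25865022063}{57508} \approx -4.4976 \cdot 10^{5}$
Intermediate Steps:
$R = 25865067520$ ($R = \left(-409880\right) \left(-63104\right) = 25865067520$)
$\frac{1}{\left(-315467 + 257959\right) \frac{1}{\left(-11498 - 33959\right) + R}} = \frac{1}{\left(-315467 + 257959\right) \frac{1}{\left(-11498 - 33959\right) + 25865067520}} = \frac{1}{\left(-57508\right) \frac{1}{-45457 + 25865067520}} = \frac{1}{\left(-57508\right) \frac{1}{25865022063}} = \frac{1}{- \frac{57508}{25865022063}} = - \frac{25865022063}{57508}$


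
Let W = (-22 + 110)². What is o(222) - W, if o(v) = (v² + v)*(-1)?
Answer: -57250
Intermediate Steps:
W = 7744 (W = 88² = 7744)
o(v) = -v - v² (o(v) = (v + v²)*(-1) = -v - v²)
o(222) - W = -1*222*(1 + 222) - 1*7744 = -1*222*223 - 7744 = -49506 - 7744 = -57250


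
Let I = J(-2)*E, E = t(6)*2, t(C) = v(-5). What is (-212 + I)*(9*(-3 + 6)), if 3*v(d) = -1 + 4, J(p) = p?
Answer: -5832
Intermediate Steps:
v(d) = 1 (v(d) = (-1 + 4)/3 = (⅓)*3 = 1)
t(C) = 1
E = 2 (E = 1*2 = 2)
I = -4 (I = -2*2 = -4)
(-212 + I)*(9*(-3 + 6)) = (-212 - 4)*(9*(-3 + 6)) = -1944*3 = -216*27 = -5832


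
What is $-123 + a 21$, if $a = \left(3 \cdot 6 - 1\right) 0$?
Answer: $-123$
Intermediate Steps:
$a = 0$ ($a = \left(18 - 1\right) 0 = 17 \cdot 0 = 0$)
$-123 + a 21 = -123 + 0 \cdot 21 = -123 + 0 = -123$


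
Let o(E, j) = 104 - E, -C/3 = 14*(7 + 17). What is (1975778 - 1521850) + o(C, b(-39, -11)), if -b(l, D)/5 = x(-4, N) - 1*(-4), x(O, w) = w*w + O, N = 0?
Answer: 455040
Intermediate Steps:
x(O, w) = O + w**2 (x(O, w) = w**2 + O = O + w**2)
b(l, D) = 0 (b(l, D) = -5*((-4 + 0**2) - 1*(-4)) = -5*((-4 + 0) + 4) = -5*(-4 + 4) = -5*0 = 0)
C = -1008 (C = -42*(7 + 17) = -42*24 = -3*336 = -1008)
(1975778 - 1521850) + o(C, b(-39, -11)) = (1975778 - 1521850) + (104 - 1*(-1008)) = 453928 + (104 + 1008) = 453928 + 1112 = 455040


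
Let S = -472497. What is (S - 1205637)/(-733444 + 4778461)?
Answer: -559378/1348339 ≈ -0.41486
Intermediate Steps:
(S - 1205637)/(-733444 + 4778461) = (-472497 - 1205637)/(-733444 + 4778461) = -1678134/4045017 = -1678134*1/4045017 = -559378/1348339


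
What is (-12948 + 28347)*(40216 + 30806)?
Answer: 1093667778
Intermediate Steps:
(-12948 + 28347)*(40216 + 30806) = 15399*71022 = 1093667778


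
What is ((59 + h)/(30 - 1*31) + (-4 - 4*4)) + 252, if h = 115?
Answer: 58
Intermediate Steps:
((59 + h)/(30 - 1*31) + (-4 - 4*4)) + 252 = ((59 + 115)/(30 - 1*31) + (-4 - 4*4)) + 252 = (174/(30 - 31) + (-4 - 16)) + 252 = (174/(-1) - 20) + 252 = (174*(-1) - 20) + 252 = (-174 - 20) + 252 = -194 + 252 = 58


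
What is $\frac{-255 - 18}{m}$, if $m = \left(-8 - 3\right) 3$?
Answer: $\frac{91}{11} \approx 8.2727$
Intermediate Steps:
$m = -33$ ($m = \left(-11\right) 3 = -33$)
$\frac{-255 - 18}{m} = \frac{-255 - 18}{-33} = \left(- \frac{1}{33}\right) \left(-273\right) = \frac{91}{11}$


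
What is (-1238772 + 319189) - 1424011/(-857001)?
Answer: -788082126572/857001 ≈ -9.1958e+5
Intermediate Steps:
(-1238772 + 319189) - 1424011/(-857001) = -919583 - 1424011*(-1/857001) = -919583 + 1424011/857001 = -788082126572/857001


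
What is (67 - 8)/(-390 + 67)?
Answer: -59/323 ≈ -0.18266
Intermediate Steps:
(67 - 8)/(-390 + 67) = 59/(-323) = 59*(-1/323) = -59/323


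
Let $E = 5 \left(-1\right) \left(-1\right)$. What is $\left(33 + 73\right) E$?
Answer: $530$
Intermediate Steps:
$E = 5$ ($E = \left(-5\right) \left(-1\right) = 5$)
$\left(33 + 73\right) E = \left(33 + 73\right) 5 = 106 \cdot 5 = 530$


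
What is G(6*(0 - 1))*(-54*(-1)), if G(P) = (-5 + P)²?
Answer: 6534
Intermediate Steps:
G(6*(0 - 1))*(-54*(-1)) = (-5 + 6*(0 - 1))²*(-54*(-1)) = (-5 + 6*(-1))²*54 = (-5 - 6)²*54 = (-11)²*54 = 121*54 = 6534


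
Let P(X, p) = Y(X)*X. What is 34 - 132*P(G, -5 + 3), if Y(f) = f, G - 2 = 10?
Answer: -18974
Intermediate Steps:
G = 12 (G = 2 + 10 = 12)
P(X, p) = X² (P(X, p) = X*X = X²)
34 - 132*P(G, -5 + 3) = 34 - 132*12² = 34 - 132*144 = 34 - 19008 = -18974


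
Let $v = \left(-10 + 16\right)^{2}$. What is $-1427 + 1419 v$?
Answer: $49657$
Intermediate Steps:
$v = 36$ ($v = 6^{2} = 36$)
$-1427 + 1419 v = -1427 + 1419 \cdot 36 = -1427 + 51084 = 49657$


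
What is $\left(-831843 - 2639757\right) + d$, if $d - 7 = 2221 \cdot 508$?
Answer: $-2343325$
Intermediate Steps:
$d = 1128275$ ($d = 7 + 2221 \cdot 508 = 7 + 1128268 = 1128275$)
$\left(-831843 - 2639757\right) + d = \left(-831843 - 2639757\right) + 1128275 = -3471600 + 1128275 = -2343325$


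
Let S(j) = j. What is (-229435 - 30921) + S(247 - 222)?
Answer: -260331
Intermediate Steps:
(-229435 - 30921) + S(247 - 222) = (-229435 - 30921) + (247 - 222) = -260356 + 25 = -260331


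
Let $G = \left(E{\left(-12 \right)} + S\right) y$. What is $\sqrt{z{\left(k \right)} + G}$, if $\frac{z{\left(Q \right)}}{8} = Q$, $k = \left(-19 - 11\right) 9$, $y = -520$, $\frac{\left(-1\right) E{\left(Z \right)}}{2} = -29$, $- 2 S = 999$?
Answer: $2 \sqrt{56855} \approx 476.89$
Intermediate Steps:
$S = - \frac{999}{2}$ ($S = \left(- \frac{1}{2}\right) 999 = - \frac{999}{2} \approx -499.5$)
$E{\left(Z \right)} = 58$ ($E{\left(Z \right)} = \left(-2\right) \left(-29\right) = 58$)
$k = -270$ ($k = \left(-30\right) 9 = -270$)
$G = 229580$ ($G = \left(58 - \frac{999}{2}\right) \left(-520\right) = \left(- \frac{883}{2}\right) \left(-520\right) = 229580$)
$z{\left(Q \right)} = 8 Q$
$\sqrt{z{\left(k \right)} + G} = \sqrt{8 \left(-270\right) + 229580} = \sqrt{-2160 + 229580} = \sqrt{227420} = 2 \sqrt{56855}$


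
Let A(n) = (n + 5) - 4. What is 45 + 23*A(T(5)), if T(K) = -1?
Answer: 45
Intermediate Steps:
A(n) = 1 + n (A(n) = (5 + n) - 4 = 1 + n)
45 + 23*A(T(5)) = 45 + 23*(1 - 1) = 45 + 23*0 = 45 + 0 = 45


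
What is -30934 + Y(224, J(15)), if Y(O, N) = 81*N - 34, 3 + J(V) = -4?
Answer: -31535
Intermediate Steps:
J(V) = -7 (J(V) = -3 - 4 = -7)
Y(O, N) = -34 + 81*N
-30934 + Y(224, J(15)) = -30934 + (-34 + 81*(-7)) = -30934 + (-34 - 567) = -30934 - 601 = -31535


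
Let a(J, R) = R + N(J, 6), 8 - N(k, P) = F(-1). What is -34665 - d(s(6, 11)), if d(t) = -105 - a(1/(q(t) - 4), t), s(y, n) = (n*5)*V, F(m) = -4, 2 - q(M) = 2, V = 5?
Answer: -34273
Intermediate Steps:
q(M) = 0 (q(M) = 2 - 1*2 = 2 - 2 = 0)
s(y, n) = 25*n (s(y, n) = (n*5)*5 = (5*n)*5 = 25*n)
N(k, P) = 12 (N(k, P) = 8 - 1*(-4) = 8 + 4 = 12)
a(J, R) = 12 + R (a(J, R) = R + 12 = 12 + R)
d(t) = -117 - t (d(t) = -105 - (12 + t) = -105 + (-12 - t) = -117 - t)
-34665 - d(s(6, 11)) = -34665 - (-117 - 25*11) = -34665 - (-117 - 1*275) = -34665 - (-117 - 275) = -34665 - 1*(-392) = -34665 + 392 = -34273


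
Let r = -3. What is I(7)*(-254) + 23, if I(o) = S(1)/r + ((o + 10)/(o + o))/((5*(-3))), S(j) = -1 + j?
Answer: 4574/105 ≈ 43.562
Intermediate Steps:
I(o) = -(10 + o)/(30*o) (I(o) = (-1 + 1)/(-3) + ((o + 10)/(o + o))/((5*(-3))) = 0*(-1/3) + ((10 + o)/((2*o)))/(-15) = 0 + ((10 + o)*(1/(2*o)))*(-1/15) = 0 + ((10 + o)/(2*o))*(-1/15) = 0 - (10 + o)/(30*o) = -(10 + o)/(30*o))
I(7)*(-254) + 23 = ((1/30)*(-10 - 1*7)/7)*(-254) + 23 = ((1/30)*(1/7)*(-10 - 7))*(-254) + 23 = ((1/30)*(1/7)*(-17))*(-254) + 23 = -17/210*(-254) + 23 = 2159/105 + 23 = 4574/105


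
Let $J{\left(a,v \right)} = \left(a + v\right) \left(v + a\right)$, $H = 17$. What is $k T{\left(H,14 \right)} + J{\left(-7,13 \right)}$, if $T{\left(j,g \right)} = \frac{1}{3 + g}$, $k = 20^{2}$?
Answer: $\frac{1012}{17} \approx 59.529$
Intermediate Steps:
$k = 400$
$J{\left(a,v \right)} = \left(a + v\right)^{2}$ ($J{\left(a,v \right)} = \left(a + v\right) \left(a + v\right) = \left(a + v\right)^{2}$)
$k T{\left(H,14 \right)} + J{\left(-7,13 \right)} = \frac{400}{3 + 14} + \left(-7 + 13\right)^{2} = \frac{400}{17} + 6^{2} = 400 \cdot \frac{1}{17} + 36 = \frac{400}{17} + 36 = \frac{1012}{17}$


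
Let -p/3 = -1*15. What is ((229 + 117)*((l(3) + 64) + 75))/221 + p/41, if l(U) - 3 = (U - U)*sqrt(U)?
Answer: 2024357/9061 ≈ 223.41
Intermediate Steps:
l(U) = 3 (l(U) = 3 + (U - U)*sqrt(U) = 3 + 0*sqrt(U) = 3 + 0 = 3)
p = 45 (p = -(-3)*15 = -3*(-15) = 45)
((229 + 117)*((l(3) + 64) + 75))/221 + p/41 = ((229 + 117)*((3 + 64) + 75))/221 + 45/41 = (346*(67 + 75))*(1/221) + 45*(1/41) = (346*142)*(1/221) + 45/41 = 49132*(1/221) + 45/41 = 49132/221 + 45/41 = 2024357/9061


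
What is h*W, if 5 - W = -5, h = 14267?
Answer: 142670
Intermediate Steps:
W = 10 (W = 5 - 1*(-5) = 5 + 5 = 10)
h*W = 14267*10 = 142670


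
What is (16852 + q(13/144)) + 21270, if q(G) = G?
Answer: 5489581/144 ≈ 38122.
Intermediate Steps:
(16852 + q(13/144)) + 21270 = (16852 + 13/144) + 21270 = 2426701/144 + 21270 = 5489581/144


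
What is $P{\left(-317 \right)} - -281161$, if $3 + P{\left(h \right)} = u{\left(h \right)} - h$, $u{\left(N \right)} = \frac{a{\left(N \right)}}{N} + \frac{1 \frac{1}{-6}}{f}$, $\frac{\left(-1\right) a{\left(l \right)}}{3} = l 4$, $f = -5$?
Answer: $\frac{8443891}{30} \approx 2.8146 \cdot 10^{5}$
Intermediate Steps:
$a{\left(l \right)} = - 12 l$ ($a{\left(l \right)} = - 3 l 4 = - 3 \cdot 4 l = - 12 l$)
$u{\left(N \right)} = - \frac{359}{30}$ ($u{\left(N \right)} = \frac{\left(-12\right) N}{N} + \frac{1 \frac{1}{-6}}{-5} = -12 + 1 \left(- \frac{1}{6}\right) \left(- \frac{1}{5}\right) = -12 - - \frac{1}{30} = -12 + \frac{1}{30} = - \frac{359}{30}$)
$P{\left(h \right)} = - \frac{449}{30} - h$ ($P{\left(h \right)} = -3 - \left(\frac{359}{30} + h\right) = - \frac{449}{30} - h$)
$P{\left(-317 \right)} - -281161 = \left(- \frac{449}{30} - -317\right) - -281161 = \left(- \frac{449}{30} + 317\right) + 281161 = \frac{9061}{30} + 281161 = \frac{8443891}{30}$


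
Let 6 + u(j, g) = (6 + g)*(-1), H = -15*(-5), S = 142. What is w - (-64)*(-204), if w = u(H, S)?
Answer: -13210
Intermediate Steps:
H = 75
u(j, g) = -12 - g (u(j, g) = -6 + (6 + g)*(-1) = -6 + (-6 - g) = -12 - g)
w = -154 (w = -12 - 1*142 = -12 - 142 = -154)
w - (-64)*(-204) = -154 - (-64)*(-204) = -154 - 1*13056 = -154 - 13056 = -13210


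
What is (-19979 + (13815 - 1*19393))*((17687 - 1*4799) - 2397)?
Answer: -268118487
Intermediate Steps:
(-19979 + (13815 - 1*19393))*((17687 - 1*4799) - 2397) = (-19979 + (13815 - 19393))*((17687 - 4799) - 2397) = (-19979 - 5578)*(12888 - 2397) = -25557*10491 = -268118487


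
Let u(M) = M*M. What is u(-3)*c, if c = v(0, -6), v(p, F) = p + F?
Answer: -54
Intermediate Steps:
u(M) = M**2
v(p, F) = F + p
c = -6 (c = -6 + 0 = -6)
u(-3)*c = (-3)**2*(-6) = 9*(-6) = -54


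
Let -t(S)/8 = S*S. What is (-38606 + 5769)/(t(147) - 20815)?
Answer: 32837/193687 ≈ 0.16954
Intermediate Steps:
t(S) = -8*S² (t(S) = -8*S*S = -8*S²)
(-38606 + 5769)/(t(147) - 20815) = (-38606 + 5769)/(-8*147² - 20815) = -32837/(-8*21609 - 20815) = -32837/(-172872 - 20815) = -32837/(-193687) = -32837*(-1/193687) = 32837/193687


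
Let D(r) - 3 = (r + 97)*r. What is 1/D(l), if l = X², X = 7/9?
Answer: 6561/407077 ≈ 0.016117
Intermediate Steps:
X = 7/9 (X = 7*(⅑) = 7/9 ≈ 0.77778)
l = 49/81 (l = (7/9)² = 49/81 ≈ 0.60494)
D(r) = 3 + r*(97 + r) (D(r) = 3 + (r + 97)*r = 3 + (97 + r)*r = 3 + r*(97 + r))
1/D(l) = 1/(3 + (49/81)² + 97*(49/81)) = 1/(3 + 2401/6561 + 4753/81) = 1/(407077/6561) = 6561/407077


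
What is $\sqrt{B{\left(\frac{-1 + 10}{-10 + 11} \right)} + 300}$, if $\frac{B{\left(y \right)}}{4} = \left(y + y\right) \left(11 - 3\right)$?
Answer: $2 \sqrt{219} \approx 29.597$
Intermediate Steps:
$B{\left(y \right)} = 64 y$ ($B{\left(y \right)} = 4 \left(y + y\right) \left(11 - 3\right) = 4 \cdot 2 y 8 = 4 \cdot 16 y = 64 y$)
$\sqrt{B{\left(\frac{-1 + 10}{-10 + 11} \right)} + 300} = \sqrt{64 \frac{-1 + 10}{-10 + 11} + 300} = \sqrt{64 \cdot \frac{9}{1} + 300} = \sqrt{64 \cdot 9 \cdot 1 + 300} = \sqrt{64 \cdot 9 + 300} = \sqrt{576 + 300} = \sqrt{876} = 2 \sqrt{219}$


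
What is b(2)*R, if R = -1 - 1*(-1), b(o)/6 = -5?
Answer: 0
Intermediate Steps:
b(o) = -30 (b(o) = 6*(-5) = -30)
R = 0 (R = -1 + 1 = 0)
b(2)*R = -30*0 = 0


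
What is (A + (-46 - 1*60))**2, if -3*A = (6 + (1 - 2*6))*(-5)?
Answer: 117649/9 ≈ 13072.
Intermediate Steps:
A = -25/3 (A = -(6 + (1 - 2*6))*(-5)/3 = -(6 + (1 - 12))*(-5)/3 = -(6 - 11)*(-5)/3 = -(-5)*(-5)/3 = -1/3*25 = -25/3 ≈ -8.3333)
(A + (-46 - 1*60))**2 = (-25/3 + (-46 - 1*60))**2 = (-25/3 + (-46 - 60))**2 = (-25/3 - 106)**2 = (-343/3)**2 = 117649/9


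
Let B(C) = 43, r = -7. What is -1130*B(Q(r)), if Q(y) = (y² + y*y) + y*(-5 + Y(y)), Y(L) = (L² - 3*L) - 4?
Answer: -48590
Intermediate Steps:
Y(L) = -4 + L² - 3*L
Q(y) = 2*y² + y*(-9 + y² - 3*y) (Q(y) = (y² + y*y) + y*(-5 + (-4 + y² - 3*y)) = (y² + y²) + y*(-9 + y² - 3*y) = 2*y² + y*(-9 + y² - 3*y))
-1130*B(Q(r)) = -1130*43 = -48590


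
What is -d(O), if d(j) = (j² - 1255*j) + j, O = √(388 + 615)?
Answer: -1003 + 1254*√1003 ≈ 38711.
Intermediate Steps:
O = √1003 ≈ 31.670
d(j) = j² - 1254*j
-d(O) = -√1003*(-1254 + √1003)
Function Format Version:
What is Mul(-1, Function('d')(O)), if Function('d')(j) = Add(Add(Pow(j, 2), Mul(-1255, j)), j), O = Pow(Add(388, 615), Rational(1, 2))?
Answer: Add(-1003, Mul(1254, Pow(1003, Rational(1, 2)))) ≈ 38711.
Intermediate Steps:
O = Pow(1003, Rational(1, 2)) ≈ 31.670
Function('d')(j) = Add(Pow(j, 2), Mul(-1254, j))
Mul(-1, Function('d')(O)) = Mul(-1, Mul(Pow(1003, Rational(1, 2)), Add(-1254, Pow(1003, Rational(1, 2))))) = Mul(-1, Pow(1003, Rational(1, 2)), Add(-1254, Pow(1003, Rational(1, 2))))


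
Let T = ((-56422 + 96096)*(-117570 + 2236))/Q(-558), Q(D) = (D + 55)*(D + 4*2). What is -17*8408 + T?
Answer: -22059502758/138325 ≈ -1.5948e+5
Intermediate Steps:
Q(D) = (8 + D)*(55 + D) (Q(D) = (55 + D)*(D + 8) = (55 + D)*(8 + D) = (8 + D)*(55 + D))
T = -2287880558/138325 (T = ((-56422 + 96096)*(-117570 + 2236))/(440 + (-558)² + 63*(-558)) = (39674*(-115334))/(440 + 311364 - 35154) = -4575761116/276650 = -4575761116*1/276650 = -2287880558/138325 ≈ -16540.)
-17*8408 + T = -17*8408 - 2287880558/138325 = -142936 - 2287880558/138325 = -22059502758/138325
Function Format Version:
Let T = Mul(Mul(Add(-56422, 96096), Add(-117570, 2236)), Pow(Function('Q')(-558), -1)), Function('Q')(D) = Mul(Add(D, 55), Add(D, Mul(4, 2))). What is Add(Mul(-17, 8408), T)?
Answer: Rational(-22059502758, 138325) ≈ -1.5948e+5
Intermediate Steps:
Function('Q')(D) = Mul(Add(8, D), Add(55, D)) (Function('Q')(D) = Mul(Add(55, D), Add(D, 8)) = Mul(Add(55, D), Add(8, D)) = Mul(Add(8, D), Add(55, D)))
T = Rational(-2287880558, 138325) (T = Mul(Mul(Add(-56422, 96096), Add(-117570, 2236)), Pow(Add(440, Pow(-558, 2), Mul(63, -558)), -1)) = Mul(Mul(39674, -115334), Pow(Add(440, 311364, -35154), -1)) = Mul(-4575761116, Pow(276650, -1)) = Mul(-4575761116, Rational(1, 276650)) = Rational(-2287880558, 138325) ≈ -16540.)
Add(Mul(-17, 8408), T) = Add(Mul(-17, 8408), Rational(-2287880558, 138325)) = Add(-142936, Rational(-2287880558, 138325)) = Rational(-22059502758, 138325)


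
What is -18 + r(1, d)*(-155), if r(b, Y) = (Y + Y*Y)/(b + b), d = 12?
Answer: -12108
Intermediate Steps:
r(b, Y) = (Y + Y²)/(2*b) (r(b, Y) = (Y + Y²)/((2*b)) = (Y + Y²)*(1/(2*b)) = (Y + Y²)/(2*b))
-18 + r(1, d)*(-155) = -18 + ((½)*12*(1 + 12)/1)*(-155) = -18 + ((½)*12*1*13)*(-155) = -18 + 78*(-155) = -18 - 12090 = -12108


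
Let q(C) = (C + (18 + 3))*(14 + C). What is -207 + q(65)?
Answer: 6587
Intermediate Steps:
q(C) = (14 + C)*(21 + C) (q(C) = (C + 21)*(14 + C) = (21 + C)*(14 + C) = (14 + C)*(21 + C))
-207 + q(65) = -207 + (294 + 65² + 35*65) = -207 + (294 + 4225 + 2275) = -207 + 6794 = 6587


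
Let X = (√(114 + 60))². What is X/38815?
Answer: 174/38815 ≈ 0.0044828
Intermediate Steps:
X = 174 (X = (√174)² = 174)
X/38815 = 174/38815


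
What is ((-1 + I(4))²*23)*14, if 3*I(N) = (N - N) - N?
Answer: 15778/9 ≈ 1753.1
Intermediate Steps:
I(N) = -N/3 (I(N) = ((N - N) - N)/3 = (0 - N)/3 = (-N)/3 = -N/3)
((-1 + I(4))²*23)*14 = ((-1 - ⅓*4)²*23)*14 = ((-1 - 4/3)²*23)*14 = ((-7/3)²*23)*14 = ((49/9)*23)*14 = (1127/9)*14 = 15778/9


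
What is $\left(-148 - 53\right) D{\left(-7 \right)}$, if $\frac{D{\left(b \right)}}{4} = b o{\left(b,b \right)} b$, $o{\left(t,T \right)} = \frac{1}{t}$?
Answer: $5628$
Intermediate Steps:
$D{\left(b \right)} = 4 b$ ($D{\left(b \right)} = 4 \frac{b}{b} b = 4 \cdot 1 b = 4 b$)
$\left(-148 - 53\right) D{\left(-7 \right)} = \left(-148 - 53\right) 4 \left(-7\right) = \left(-201\right) \left(-28\right) = 5628$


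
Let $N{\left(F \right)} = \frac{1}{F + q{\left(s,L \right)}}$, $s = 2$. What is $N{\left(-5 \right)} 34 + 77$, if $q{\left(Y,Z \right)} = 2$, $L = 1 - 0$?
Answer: $\frac{197}{3} \approx 65.667$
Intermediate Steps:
$L = 1$ ($L = 1 + 0 = 1$)
$N{\left(F \right)} = \frac{1}{2 + F}$ ($N{\left(F \right)} = \frac{1}{F + 2} = \frac{1}{2 + F}$)
$N{\left(-5 \right)} 34 + 77 = \frac{1}{2 - 5} \cdot 34 + 77 = \frac{1}{-3} \cdot 34 + 77 = \left(- \frac{1}{3}\right) 34 + 77 = - \frac{34}{3} + 77 = \frac{197}{3}$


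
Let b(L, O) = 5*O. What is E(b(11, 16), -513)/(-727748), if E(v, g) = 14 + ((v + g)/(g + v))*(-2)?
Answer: -3/181937 ≈ -1.6489e-5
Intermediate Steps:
E(v, g) = 12 (E(v, g) = 14 + ((g + v)/(g + v))*(-2) = 14 + 1*(-2) = 14 - 2 = 12)
E(b(11, 16), -513)/(-727748) = 12/(-727748) = 12*(-1/727748) = -3/181937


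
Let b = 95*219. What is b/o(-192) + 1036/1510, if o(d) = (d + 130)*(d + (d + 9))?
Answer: 370017/234050 ≈ 1.5809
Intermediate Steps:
b = 20805
o(d) = (9 + 2*d)*(130 + d) (o(d) = (130 + d)*(d + (9 + d)) = (130 + d)*(9 + 2*d) = (9 + 2*d)*(130 + d))
b/o(-192) + 1036/1510 = 20805/(1170 + 2*(-192)² + 269*(-192)) + 1036/1510 = 20805/(1170 + 2*36864 - 51648) + 1036*(1/1510) = 20805/(1170 + 73728 - 51648) + 518/755 = 20805/23250 + 518/755 = 20805*(1/23250) + 518/755 = 1387/1550 + 518/755 = 370017/234050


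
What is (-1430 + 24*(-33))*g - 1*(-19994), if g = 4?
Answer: 11106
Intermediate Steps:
(-1430 + 24*(-33))*g - 1*(-19994) = (-1430 + 24*(-33))*4 - 1*(-19994) = (-1430 - 792)*4 + 19994 = -2222*4 + 19994 = -8888 + 19994 = 11106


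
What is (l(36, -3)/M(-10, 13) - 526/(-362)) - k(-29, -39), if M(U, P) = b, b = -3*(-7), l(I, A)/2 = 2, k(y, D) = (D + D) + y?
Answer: 412954/3801 ≈ 108.64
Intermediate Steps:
k(y, D) = y + 2*D (k(y, D) = 2*D + y = y + 2*D)
l(I, A) = 4 (l(I, A) = 2*2 = 4)
b = 21
M(U, P) = 21
(l(36, -3)/M(-10, 13) - 526/(-362)) - k(-29, -39) = (4/21 - 526/(-362)) - (-29 + 2*(-39)) = (4*(1/21) - 526*(-1/362)) - (-29 - 78) = (4/21 + 263/181) - 1*(-107) = 6247/3801 + 107 = 412954/3801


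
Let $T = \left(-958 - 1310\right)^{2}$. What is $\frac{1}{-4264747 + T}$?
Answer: $\frac{1}{879077} \approx 1.1376 \cdot 10^{-6}$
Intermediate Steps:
$T = 5143824$ ($T = \left(-2268\right)^{2} = 5143824$)
$\frac{1}{-4264747 + T} = \frac{1}{-4264747 + 5143824} = \frac{1}{879077}$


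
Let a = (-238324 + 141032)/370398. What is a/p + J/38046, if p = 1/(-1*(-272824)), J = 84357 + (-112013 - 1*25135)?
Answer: -168316179674131/2348693718 ≈ -71664.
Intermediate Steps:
J = -52791 (J = 84357 + (-112013 - 25135) = 84357 - 137148 = -52791)
p = 1/272824 ≈ 3.6654e-6
a = -48646/185199 (a = -97292*1/370398 = -48646/185199 ≈ -0.26267)
a/p + J/38046 = -48646/(185199*1/272824) - 52791/38046 = -48646/185199*272824 - 52791*1/38046 = -13271796304/185199 - 17597/12682 = -168316179674131/2348693718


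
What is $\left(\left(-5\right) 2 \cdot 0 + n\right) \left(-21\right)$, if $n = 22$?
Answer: $-462$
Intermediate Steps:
$\left(\left(-5\right) 2 \cdot 0 + n\right) \left(-21\right) = \left(\left(-5\right) 2 \cdot 0 + 22\right) \left(-21\right) = \left(\left(-10\right) 0 + 22\right) \left(-21\right) = \left(0 + 22\right) \left(-21\right) = 22 \left(-21\right) = -462$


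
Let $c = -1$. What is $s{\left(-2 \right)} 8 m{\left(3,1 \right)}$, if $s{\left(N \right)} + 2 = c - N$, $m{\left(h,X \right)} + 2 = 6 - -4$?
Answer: $-64$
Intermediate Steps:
$m{\left(h,X \right)} = 8$ ($m{\left(h,X \right)} = -2 + \left(6 - -4\right) = -2 + \left(6 + 4\right) = -2 + 10 = 8$)
$s{\left(N \right)} = -3 - N$ ($s{\left(N \right)} = -2 - \left(1 + N\right) = -3 - N$)
$s{\left(-2 \right)} 8 m{\left(3,1 \right)} = \left(-3 - -2\right) 8 \cdot 8 = \left(-3 + 2\right) 8 \cdot 8 = \left(-1\right) 8 \cdot 8 = \left(-8\right) 8 = -64$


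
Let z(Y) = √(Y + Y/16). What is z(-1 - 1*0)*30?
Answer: 15*I*√17/2 ≈ 30.923*I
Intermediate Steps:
z(Y) = √17*√Y/4 (z(Y) = √(Y + Y*(1/16)) = √(Y + Y/16) = √(17*Y/16) = √17*√Y/4)
z(-1 - 1*0)*30 = (√17*√(-1 - 1*0)/4)*30 = (√17*√(-1 + 0)/4)*30 = (√17*√(-1)/4)*30 = (√17*I/4)*30 = (I*√17/4)*30 = 15*I*√17/2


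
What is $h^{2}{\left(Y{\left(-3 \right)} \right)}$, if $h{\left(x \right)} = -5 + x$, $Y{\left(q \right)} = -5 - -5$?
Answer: $25$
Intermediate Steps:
$Y{\left(q \right)} = 0$ ($Y{\left(q \right)} = -5 + 5 = 0$)
$h^{2}{\left(Y{\left(-3 \right)} \right)} = \left(-5 + 0\right)^{2} = \left(-5\right)^{2} = 25$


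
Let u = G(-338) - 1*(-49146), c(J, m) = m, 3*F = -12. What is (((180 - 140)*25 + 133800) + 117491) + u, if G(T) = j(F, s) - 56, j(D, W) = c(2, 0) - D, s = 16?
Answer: 301385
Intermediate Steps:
F = -4 (F = (1/3)*(-12) = -4)
j(D, W) = -D (j(D, W) = 0 - D = -D)
G(T) = -52 (G(T) = -1*(-4) - 56 = 4 - 56 = -52)
u = 49094 (u = -52 - 1*(-49146) = -52 + 49146 = 49094)
(((180 - 140)*25 + 133800) + 117491) + u = (((180 - 140)*25 + 133800) + 117491) + 49094 = ((40*25 + 133800) + 117491) + 49094 = ((1000 + 133800) + 117491) + 49094 = (134800 + 117491) + 49094 = 252291 + 49094 = 301385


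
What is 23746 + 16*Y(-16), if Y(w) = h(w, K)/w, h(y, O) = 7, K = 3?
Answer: 23739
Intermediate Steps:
Y(w) = 7/w
23746 + 16*Y(-16) = 23746 + 16*(7/(-16)) = 23746 + 16*(7*(-1/16)) = 23746 + 16*(-7/16) = 23746 - 7 = 23739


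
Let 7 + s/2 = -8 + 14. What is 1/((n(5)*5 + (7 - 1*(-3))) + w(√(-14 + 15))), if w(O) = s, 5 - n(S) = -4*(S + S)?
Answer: 1/233 ≈ 0.0042918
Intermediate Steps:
n(S) = 5 + 8*S (n(S) = 5 - (-4)*(S + S) = 5 - (-4)*2*S = 5 - (-8)*S = 5 + 8*S)
s = -2 (s = -14 + 2*(-8 + 14) = -14 + 2*6 = -14 + 12 = -2)
w(O) = -2
1/((n(5)*5 + (7 - 1*(-3))) + w(√(-14 + 15))) = 1/(((5 + 8*5)*5 + (7 - 1*(-3))) - 2) = 1/(((5 + 40)*5 + (7 + 3)) - 2) = 1/((45*5 + 10) - 2) = 1/((225 + 10) - 2) = 1/(235 - 2) = 1/233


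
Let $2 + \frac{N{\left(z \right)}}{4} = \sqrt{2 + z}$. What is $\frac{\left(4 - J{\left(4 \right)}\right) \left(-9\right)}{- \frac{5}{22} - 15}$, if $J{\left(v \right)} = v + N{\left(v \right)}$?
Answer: $\frac{1584}{335} - \frac{792 \sqrt{6}}{335} \approx -1.0627$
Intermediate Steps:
$N{\left(z \right)} = -8 + 4 \sqrt{2 + z}$
$J{\left(v \right)} = -8 + v + 4 \sqrt{2 + v}$ ($J{\left(v \right)} = v + \left(-8 + 4 \sqrt{2 + v}\right) = -8 + v + 4 \sqrt{2 + v}$)
$\frac{\left(4 - J{\left(4 \right)}\right) \left(-9\right)}{- \frac{5}{22} - 15} = \frac{\left(4 - \left(-8 + 4 + 4 \sqrt{2 + 4}\right)\right) \left(-9\right)}{- \frac{5}{22} - 15} = \frac{\left(4 - \left(-8 + 4 + 4 \sqrt{6}\right)\right) \left(-9\right)}{\left(-5\right) \frac{1}{22} - 15} = \frac{\left(4 - \left(-4 + 4 \sqrt{6}\right)\right) \left(-9\right)}{- \frac{5}{22} - 15} = \frac{\left(4 + \left(4 - 4 \sqrt{6}\right)\right) \left(-9\right)}{- \frac{335}{22}} = \left(8 - 4 \sqrt{6}\right) \left(-9\right) \left(- \frac{22}{335}\right) = \left(-72 + 36 \sqrt{6}\right) \left(- \frac{22}{335}\right) = \frac{1584}{335} - \frac{792 \sqrt{6}}{335}$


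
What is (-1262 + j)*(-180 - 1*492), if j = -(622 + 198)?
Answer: 1399104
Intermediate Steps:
j = -820 (j = -1*820 = -820)
(-1262 + j)*(-180 - 1*492) = (-1262 - 820)*(-180 - 1*492) = -2082*(-180 - 492) = -2082*(-672) = 1399104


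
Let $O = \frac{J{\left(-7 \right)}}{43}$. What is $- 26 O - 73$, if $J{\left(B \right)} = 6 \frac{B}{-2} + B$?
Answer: $- \frac{3503}{43} \approx -81.465$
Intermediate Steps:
$J{\left(B \right)} = - 2 B$ ($J{\left(B \right)} = 6 B \left(- \frac{1}{2}\right) + B = 6 \left(- \frac{B}{2}\right) + B = - 3 B + B = - 2 B$)
$O = \frac{14}{43}$ ($O = \frac{\left(-2\right) \left(-7\right)}{43} = 14 \cdot \frac{1}{43} = \frac{14}{43} \approx 0.32558$)
$- 26 O - 73 = \left(-26\right) \frac{14}{43} - 73 = - \frac{364}{43} - 73 = - \frac{3503}{43}$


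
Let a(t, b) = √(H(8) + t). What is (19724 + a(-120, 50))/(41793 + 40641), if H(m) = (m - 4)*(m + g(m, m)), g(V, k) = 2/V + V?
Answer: 9862/41217 + I*√55/82434 ≈ 0.23927 + 8.9965e-5*I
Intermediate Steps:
g(V, k) = V + 2/V
H(m) = (-4 + m)*(2*m + 2/m) (H(m) = (m - 4)*(m + (m + 2/m)) = (-4 + m)*(2*m + 2/m))
a(t, b) = √(65 + t) (a(t, b) = √((2 - 8*8 - 8/8 + 2*8²) + t) = √((2 - 64 - 8*⅛ + 2*64) + t) = √((2 - 64 - 1 + 128) + t) = √(65 + t))
(19724 + a(-120, 50))/(41793 + 40641) = (19724 + √(65 - 120))/(41793 + 40641) = (19724 + √(-55))/82434 = (19724 + I*√55)*(1/82434) = 9862/41217 + I*√55/82434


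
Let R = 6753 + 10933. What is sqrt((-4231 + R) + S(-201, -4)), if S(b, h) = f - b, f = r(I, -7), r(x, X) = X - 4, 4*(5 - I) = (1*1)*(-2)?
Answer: sqrt(13645) ≈ 116.81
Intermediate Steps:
R = 17686
I = 11/2 (I = 5 - 1*1*(-2)/4 = 5 - (-2)/4 = 5 - 1/4*(-2) = 5 + 1/2 = 11/2 ≈ 5.5000)
r(x, X) = -4 + X
f = -11 (f = -4 - 7 = -11)
S(b, h) = -11 - b
sqrt((-4231 + R) + S(-201, -4)) = sqrt((-4231 + 17686) + (-11 - 1*(-201))) = sqrt(13455 + (-11 + 201)) = sqrt(13455 + 190) = sqrt(13645)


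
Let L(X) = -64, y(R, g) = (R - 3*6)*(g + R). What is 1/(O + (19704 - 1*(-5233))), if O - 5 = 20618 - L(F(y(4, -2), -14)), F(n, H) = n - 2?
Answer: 1/45624 ≈ 2.1918e-5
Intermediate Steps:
y(R, g) = (-18 + R)*(R + g) (y(R, g) = (R - 18)*(R + g) = (-18 + R)*(R + g))
F(n, H) = -2 + n
O = 20687 (O = 5 + (20618 - 1*(-64)) = 5 + (20618 + 64) = 5 + 20682 = 20687)
1/(O + (19704 - 1*(-5233))) = 1/(20687 + (19704 - 1*(-5233))) = 1/(20687 + (19704 + 5233)) = 1/(20687 + 24937) = 1/45624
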